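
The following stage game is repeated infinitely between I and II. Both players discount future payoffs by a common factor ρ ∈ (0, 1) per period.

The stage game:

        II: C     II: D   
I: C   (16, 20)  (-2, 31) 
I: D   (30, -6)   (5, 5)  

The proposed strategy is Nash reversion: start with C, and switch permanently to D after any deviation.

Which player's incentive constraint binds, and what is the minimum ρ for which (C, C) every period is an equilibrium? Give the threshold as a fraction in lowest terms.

I's threshold: (30−16)/(30−5) = 14/25.
II's threshold: (31−20)/(31−5) = 11/26.
14/25 > 11/26, so I binds and ρ* = 14/25.

I; ρ ≥ 14/25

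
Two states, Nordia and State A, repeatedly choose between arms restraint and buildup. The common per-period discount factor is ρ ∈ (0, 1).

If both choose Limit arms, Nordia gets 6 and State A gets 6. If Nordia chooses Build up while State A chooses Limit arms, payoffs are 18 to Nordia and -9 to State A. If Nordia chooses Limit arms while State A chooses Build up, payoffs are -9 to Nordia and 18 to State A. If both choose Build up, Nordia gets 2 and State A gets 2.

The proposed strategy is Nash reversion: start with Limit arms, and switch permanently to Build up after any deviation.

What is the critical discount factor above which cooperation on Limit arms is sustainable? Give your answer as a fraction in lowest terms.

Under grim trigger the critical discount factor is (T−C)/(T−P) with T = 18, C = 6, P = 2.
ρ* = (18−6)/(18−2) = 12/16 = 3/4.

3/4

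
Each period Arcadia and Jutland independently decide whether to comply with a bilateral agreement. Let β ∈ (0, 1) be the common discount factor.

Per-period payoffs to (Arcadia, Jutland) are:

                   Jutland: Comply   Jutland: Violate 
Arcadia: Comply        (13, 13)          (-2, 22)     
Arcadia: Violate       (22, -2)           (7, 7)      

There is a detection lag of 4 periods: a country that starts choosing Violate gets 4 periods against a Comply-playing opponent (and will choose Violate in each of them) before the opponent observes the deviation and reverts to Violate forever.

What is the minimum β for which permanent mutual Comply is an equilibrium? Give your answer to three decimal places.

A deviator earns 22 for 4 periods, then 7 forever; cooperating earns 13 forever. Multiplying the IC by (1−β):
13 ≥ 22(1−β^4) + 7β^4, so 15·β^4 ≥ 9 and β^4 ≥ 3/5.
β ≥ (3/5)^(1/4) ≈ 0.880.

0.880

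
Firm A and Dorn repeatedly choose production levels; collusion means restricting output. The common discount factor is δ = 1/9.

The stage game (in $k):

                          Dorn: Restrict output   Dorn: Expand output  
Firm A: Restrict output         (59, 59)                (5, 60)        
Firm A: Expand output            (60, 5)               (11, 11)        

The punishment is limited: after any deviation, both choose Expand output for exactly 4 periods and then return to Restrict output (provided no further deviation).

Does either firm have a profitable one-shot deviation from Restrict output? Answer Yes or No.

IC: δ+…+δ^4 ≥ (60−59)/(59−11) = 1/48.
At δ = 1/9: partial sum = 0.1250 ≥ 0.0208. Cooperation sustainable.

No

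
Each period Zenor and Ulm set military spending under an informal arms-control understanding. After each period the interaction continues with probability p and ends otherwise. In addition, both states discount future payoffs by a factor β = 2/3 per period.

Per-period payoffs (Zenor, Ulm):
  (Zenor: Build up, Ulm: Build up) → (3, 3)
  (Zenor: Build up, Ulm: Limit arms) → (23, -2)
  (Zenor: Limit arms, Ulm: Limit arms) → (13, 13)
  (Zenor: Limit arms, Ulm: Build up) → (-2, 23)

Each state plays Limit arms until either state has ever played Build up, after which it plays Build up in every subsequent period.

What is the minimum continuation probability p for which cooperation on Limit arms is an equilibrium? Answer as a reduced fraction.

Expected continuation weight on next period's payoff is β·p = 2/3·p, which plays the role of the discount factor.
Cooperation requires 2/3·p ≥ (23−13)/(23−3) = 1/2, hence p ≥ 3/4.

3/4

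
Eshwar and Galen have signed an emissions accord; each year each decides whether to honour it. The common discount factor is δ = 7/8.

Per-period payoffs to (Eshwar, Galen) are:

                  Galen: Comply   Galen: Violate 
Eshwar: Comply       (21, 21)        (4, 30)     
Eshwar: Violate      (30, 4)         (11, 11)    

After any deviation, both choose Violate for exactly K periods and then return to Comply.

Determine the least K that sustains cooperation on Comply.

No profitable deviation requires (21−11)(δ+…+δ^K) ≥ 30−21, i.e. δ+…+δ^K ≥ 9/10 ≈ 0.9000.
With δ = 7/8, the partial sums are K=1: 0.8750, K=2: 1.6406.
K = 2 is the first length at which the sum reaches 0.9000.

2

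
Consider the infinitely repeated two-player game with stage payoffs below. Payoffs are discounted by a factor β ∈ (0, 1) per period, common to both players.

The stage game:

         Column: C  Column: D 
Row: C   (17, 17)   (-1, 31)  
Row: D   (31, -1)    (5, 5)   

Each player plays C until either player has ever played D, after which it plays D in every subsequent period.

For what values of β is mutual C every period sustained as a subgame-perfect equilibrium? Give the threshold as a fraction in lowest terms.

7/13

Under grim trigger the critical discount factor is (T−C)/(T−P) with T = 31, C = 17, P = 5.
β* = (31−17)/(31−5) = 14/26 = 7/13.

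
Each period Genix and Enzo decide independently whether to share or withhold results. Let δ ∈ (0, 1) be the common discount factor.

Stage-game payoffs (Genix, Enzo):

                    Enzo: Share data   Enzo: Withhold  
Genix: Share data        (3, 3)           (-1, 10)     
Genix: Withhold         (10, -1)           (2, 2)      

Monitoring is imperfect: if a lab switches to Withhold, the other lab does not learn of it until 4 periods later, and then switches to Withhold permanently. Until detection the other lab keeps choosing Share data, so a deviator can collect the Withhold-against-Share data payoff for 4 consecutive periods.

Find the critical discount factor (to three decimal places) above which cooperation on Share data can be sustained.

0.967

Deviating for the 4 undetected periods gains 10−3 = 7 per period over cooperation, then loses 3−2 = 1 per period forever once punishment starts.
Gain: 7(1 + δ + … + δ^3); loss: 1·δ^4/(1−δ).
No profitable deviation ⇔ 7(1−δ^4) ≤ 1·δ^4, i.e. δ^4 ≥ 7/(7+1) = 7/8.
Hence δ ≥ (7/8)^(1/4) ≈ 0.967.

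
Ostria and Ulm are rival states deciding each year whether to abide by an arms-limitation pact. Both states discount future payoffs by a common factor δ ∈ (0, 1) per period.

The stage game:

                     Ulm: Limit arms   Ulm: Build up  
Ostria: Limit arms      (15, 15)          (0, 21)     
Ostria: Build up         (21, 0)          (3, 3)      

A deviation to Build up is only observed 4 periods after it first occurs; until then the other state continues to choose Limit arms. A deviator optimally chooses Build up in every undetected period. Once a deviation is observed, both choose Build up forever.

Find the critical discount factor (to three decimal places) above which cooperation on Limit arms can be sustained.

0.760

The best deviation is to choose Build up for all 4 undetected periods, earning 21 each, then 3 forever once detected.
Deviation value: 21(1−δ^4)/(1−δ) + 3δ^4/(1−δ); cooperation value: 15/(1−δ).
IC: 15 ≥ 21(1−δ^4) + 3δ^4 = 21 − 18δ^4.
So δ^4 ≥ 6/18 = 1/3, giving δ ≥ (1/3)^(1/4) ≈ 0.760.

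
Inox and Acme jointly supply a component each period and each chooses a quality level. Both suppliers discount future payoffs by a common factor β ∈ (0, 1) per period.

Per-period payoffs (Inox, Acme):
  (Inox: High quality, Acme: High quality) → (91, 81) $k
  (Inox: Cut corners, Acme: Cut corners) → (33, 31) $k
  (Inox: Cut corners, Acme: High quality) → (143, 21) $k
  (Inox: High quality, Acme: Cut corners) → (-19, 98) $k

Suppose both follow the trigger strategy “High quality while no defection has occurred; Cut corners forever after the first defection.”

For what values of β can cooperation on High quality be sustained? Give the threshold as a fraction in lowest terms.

Inox: cooperation gives 91 each period; deviation gives 143 once then 33 forever.
  91/(1−β) ≥ 143 + 33β/(1−β) ⇒ β ≥ 52/110 = 26/55.
Acme: cooperation gives 81 each period; deviation gives 98 once then 31 forever.
  β ≥ 17/67.
Both must hold, so the binding constraint is Inox's: β ≥ 26/55.

26/55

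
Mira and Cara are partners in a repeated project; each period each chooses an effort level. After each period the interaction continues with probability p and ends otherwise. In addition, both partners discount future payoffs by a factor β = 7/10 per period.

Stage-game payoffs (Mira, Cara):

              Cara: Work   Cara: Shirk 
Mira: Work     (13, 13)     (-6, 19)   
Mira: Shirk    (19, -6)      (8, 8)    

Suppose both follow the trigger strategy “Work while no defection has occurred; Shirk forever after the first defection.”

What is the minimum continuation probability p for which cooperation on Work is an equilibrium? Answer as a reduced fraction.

60/77

With continuation probability p and discount β, the effective per-period discount factor is βp.
Grim-trigger IC: βp ≥ (19−13)/(19−8) = 6/11.
So p ≥ (6/11)/(7/10) = 60/77.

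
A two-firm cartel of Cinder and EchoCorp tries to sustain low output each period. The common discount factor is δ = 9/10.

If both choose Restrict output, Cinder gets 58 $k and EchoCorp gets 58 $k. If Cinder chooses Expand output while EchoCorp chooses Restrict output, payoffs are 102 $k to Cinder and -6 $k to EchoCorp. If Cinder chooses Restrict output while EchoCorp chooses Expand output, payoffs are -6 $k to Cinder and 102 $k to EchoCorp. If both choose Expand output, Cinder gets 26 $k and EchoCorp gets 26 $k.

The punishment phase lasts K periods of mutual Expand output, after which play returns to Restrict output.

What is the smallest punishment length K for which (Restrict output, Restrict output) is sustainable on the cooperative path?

IC: δ(1−δ^K)/(1−δ) ≥ (102−58)/(58−26) = 11/8.
With δ = 9/10: need 1 − δ^K ≥ 11/8·(1−9/10)/(9/10), i.e. δ^K ≤ 0.8472.
Since (9/10)^1 = 0.9000 and (9/10)^2 = 0.8100, the smallest such K is 2.

2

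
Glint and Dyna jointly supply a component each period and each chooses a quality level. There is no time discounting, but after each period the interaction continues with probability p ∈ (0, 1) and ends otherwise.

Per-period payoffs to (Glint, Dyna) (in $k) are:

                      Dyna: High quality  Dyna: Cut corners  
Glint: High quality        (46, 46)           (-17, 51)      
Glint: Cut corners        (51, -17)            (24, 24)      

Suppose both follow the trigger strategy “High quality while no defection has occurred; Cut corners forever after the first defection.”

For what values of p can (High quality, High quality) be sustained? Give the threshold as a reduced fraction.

5/27

Expected cooperation value is 46 + p·46 + p²·46 + … = 46/(1−p); deviation gives 51 + p·24/(1−p).
46 ≥ 51(1−p) + 24p ⇒ 27p ≥ 5 ⇒ p ≥ 5/27.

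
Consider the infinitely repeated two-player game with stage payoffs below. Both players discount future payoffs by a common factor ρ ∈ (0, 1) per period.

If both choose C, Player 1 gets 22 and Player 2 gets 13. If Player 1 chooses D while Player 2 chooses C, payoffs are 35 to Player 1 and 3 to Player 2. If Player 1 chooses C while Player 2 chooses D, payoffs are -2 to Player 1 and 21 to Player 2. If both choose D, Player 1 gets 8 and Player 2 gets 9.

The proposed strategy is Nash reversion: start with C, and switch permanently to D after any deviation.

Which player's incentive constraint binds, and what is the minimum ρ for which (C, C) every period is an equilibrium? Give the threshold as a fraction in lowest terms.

Player 2; ρ ≥ 2/3

For Player 1: deviation gain 35−22 = 13, per-period punishment loss 22−8 = 14. IC gives ρ ≥ 13/27.
For Player 2: gain 8, loss 4 per period, so ρ ≥ 8/12 = 2/3.
The tighter constraint is Player 2's, so cooperation needs ρ ≥ 2/3.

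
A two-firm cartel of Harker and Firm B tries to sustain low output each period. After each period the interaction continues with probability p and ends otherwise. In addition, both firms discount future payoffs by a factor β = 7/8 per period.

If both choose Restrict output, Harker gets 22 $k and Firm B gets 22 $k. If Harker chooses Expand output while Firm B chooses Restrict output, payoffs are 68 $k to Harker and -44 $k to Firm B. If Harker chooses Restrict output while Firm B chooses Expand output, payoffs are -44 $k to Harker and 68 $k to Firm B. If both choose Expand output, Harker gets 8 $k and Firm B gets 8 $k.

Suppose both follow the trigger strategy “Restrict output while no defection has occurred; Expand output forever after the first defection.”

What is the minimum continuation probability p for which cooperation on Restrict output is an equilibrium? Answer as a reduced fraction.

92/105

Expected continuation weight on next period's payoff is β·p = 7/8·p, which plays the role of the discount factor.
Cooperation requires 7/8·p ≥ (68−22)/(68−8) = 23/30, hence p ≥ 92/105.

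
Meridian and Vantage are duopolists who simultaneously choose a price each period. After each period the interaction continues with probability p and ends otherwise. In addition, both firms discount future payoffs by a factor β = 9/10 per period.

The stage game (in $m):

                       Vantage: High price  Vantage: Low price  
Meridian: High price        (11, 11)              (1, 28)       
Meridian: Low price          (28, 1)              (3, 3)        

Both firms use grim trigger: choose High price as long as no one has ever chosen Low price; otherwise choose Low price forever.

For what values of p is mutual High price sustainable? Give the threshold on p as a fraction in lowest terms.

With continuation probability p and discount β, the effective per-period discount factor is βp.
Grim-trigger IC: βp ≥ (28−11)/(28−3) = 17/25.
So p ≥ (17/25)/(9/10) = 34/45.

34/45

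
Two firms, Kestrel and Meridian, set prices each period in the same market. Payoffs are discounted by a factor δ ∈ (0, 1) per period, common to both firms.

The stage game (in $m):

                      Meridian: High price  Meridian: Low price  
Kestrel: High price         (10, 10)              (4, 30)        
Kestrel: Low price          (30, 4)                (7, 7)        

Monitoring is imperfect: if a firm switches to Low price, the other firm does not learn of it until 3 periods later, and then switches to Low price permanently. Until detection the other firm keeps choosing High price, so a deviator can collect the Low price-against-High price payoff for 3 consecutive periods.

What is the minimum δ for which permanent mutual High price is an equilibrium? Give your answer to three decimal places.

0.954

Deviating for the 3 undetected periods gains 30−10 = 20 per period over cooperation, then loses 10−7 = 3 per period forever once punishment starts.
Gain: 20(1 + δ + … + δ^2); loss: 3·δ^3/(1−δ).
No profitable deviation ⇔ 20(1−δ^3) ≤ 3·δ^3, i.e. δ^3 ≥ 20/(20+3) = 20/23.
Hence δ ≥ (20/23)^(1/3) ≈ 0.954.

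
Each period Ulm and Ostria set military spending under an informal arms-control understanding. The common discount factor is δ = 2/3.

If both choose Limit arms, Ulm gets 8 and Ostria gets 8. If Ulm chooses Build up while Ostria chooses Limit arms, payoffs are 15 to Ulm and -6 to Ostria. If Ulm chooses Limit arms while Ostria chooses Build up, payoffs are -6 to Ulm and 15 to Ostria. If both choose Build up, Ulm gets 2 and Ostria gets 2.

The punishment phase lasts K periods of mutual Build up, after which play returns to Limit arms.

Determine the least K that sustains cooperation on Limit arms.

IC: δ(1−δ^K)/(1−δ) ≥ (15−8)/(8−2) = 7/6.
With δ = 2/3: need 1 − δ^K ≥ 7/6·(1−2/3)/(2/3), i.e. δ^K ≤ 0.4167.
Since (2/3)^2 = 0.4444 and (2/3)^3 = 0.2963, the smallest such K is 3.

3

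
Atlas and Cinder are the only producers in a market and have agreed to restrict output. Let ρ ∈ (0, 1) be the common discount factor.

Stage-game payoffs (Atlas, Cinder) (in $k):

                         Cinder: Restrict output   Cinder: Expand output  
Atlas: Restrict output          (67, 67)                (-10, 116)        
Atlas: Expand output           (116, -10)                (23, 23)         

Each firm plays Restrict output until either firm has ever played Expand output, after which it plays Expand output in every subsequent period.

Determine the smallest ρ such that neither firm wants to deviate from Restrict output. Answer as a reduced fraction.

One-period gain from deviating is 116 − 67 = 49. The loss is 67 − 23 = 44 in every subsequent period, with present value 44·ρ/(1−ρ).
Deviation is unprofitable when 44·ρ/(1−ρ) ≥ 49, i.e. ρ/(1−ρ) ≥ 49/44.
Equivalently ρ ≥ 49/(49+44) = 49/93.

49/93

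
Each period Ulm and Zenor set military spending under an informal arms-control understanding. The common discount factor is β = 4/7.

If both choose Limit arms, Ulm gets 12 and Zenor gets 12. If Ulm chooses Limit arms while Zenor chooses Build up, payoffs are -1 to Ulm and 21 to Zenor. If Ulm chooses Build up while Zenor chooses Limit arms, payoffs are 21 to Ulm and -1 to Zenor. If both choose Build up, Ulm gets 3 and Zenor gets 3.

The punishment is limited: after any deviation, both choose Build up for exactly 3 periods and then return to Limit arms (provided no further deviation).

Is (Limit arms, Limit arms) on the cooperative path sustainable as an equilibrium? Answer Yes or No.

Comparing payoff streams over the 4 periods until play realigns: cooperate → 12(1+β+…+β^3); deviate → 21 + 3(β+…+β^3).
Cooperation is sustained iff (12−3)(β+…+β^3) ≥ 21−12.
β+…+β^3 = 4/7·(1−(4/7)^3)/(1−4/7) = 1.0845, and (21−12)/(12−3) = 1.0000.
1.0845 ≥ 1.0000, so cooperation is sustainable.

Yes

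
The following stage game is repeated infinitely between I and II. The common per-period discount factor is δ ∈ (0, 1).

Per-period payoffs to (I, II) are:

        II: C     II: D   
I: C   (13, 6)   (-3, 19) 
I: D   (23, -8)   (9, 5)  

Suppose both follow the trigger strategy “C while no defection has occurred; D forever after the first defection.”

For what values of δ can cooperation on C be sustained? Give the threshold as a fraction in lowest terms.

For I: deviation gain 23−13 = 10, per-period punishment loss 13−9 = 4. IC gives δ ≥ 10/14 = 5/7.
For II: gain 13, loss 1 per period, so δ ≥ 13/14.
The tighter constraint is II's, so cooperation needs δ ≥ 13/14.

13/14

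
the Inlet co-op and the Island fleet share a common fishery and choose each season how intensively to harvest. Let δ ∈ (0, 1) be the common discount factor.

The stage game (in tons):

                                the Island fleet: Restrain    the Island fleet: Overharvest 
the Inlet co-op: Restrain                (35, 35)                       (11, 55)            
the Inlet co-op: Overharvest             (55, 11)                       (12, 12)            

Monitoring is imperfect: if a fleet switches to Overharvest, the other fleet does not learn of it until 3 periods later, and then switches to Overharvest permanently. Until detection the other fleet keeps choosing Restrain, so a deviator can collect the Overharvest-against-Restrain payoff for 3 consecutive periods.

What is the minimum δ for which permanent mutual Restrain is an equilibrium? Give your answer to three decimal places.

The best deviation is to choose Overharvest for all 3 undetected periods, earning 55 each, then 12 forever once detected.
Deviation value: 55(1−δ^3)/(1−δ) + 12δ^3/(1−δ); cooperation value: 35/(1−δ).
IC: 35 ≥ 55(1−δ^3) + 12δ^3 = 55 − 43δ^3.
So δ^3 ≥ 20/43, giving δ ≥ (20/43)^(1/3) ≈ 0.775.

0.775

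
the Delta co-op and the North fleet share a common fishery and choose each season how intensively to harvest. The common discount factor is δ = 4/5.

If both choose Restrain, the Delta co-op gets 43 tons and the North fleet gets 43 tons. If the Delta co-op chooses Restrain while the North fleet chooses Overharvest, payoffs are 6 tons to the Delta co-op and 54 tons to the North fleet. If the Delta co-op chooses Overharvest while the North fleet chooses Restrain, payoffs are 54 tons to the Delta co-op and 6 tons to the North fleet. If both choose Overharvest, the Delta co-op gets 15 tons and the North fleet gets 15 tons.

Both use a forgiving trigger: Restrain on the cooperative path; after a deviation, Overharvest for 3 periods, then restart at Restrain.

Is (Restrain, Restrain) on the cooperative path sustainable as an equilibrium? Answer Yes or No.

Yes

Comparing payoff streams over the 4 periods until play realigns: cooperate → 43(1+δ+…+δ^3); deviate → 54 + 15(δ+…+δ^3).
Cooperation is sustained iff (43−15)(δ+…+δ^3) ≥ 54−43.
δ+…+δ^3 = 4/5·(1−(4/5)^3)/(1−4/5) = 1.9520, and (54−43)/(43−15) = 0.3929.
1.9520 ≥ 0.3929, so cooperation is sustainable.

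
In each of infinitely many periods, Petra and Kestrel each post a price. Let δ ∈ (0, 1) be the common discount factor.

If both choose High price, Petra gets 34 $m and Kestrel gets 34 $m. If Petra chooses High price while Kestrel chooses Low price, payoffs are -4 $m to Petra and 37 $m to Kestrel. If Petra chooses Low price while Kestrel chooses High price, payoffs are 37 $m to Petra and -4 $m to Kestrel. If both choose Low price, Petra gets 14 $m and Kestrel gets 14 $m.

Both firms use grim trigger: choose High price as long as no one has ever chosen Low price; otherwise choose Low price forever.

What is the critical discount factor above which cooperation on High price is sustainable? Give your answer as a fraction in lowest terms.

34/(1−δ) ≥ 37 + 14δ/(1−δ)
34 ≥ 37 − 23δ
δ ≥ 3/23.

3/23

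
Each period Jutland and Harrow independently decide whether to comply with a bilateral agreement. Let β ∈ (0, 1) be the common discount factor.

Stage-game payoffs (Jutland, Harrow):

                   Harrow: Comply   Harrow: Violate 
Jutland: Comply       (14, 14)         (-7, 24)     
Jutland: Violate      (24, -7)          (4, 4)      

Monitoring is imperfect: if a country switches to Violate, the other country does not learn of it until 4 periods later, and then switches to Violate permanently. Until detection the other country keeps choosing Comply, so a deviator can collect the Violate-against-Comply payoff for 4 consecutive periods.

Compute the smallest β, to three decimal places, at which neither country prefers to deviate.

A deviator earns 24 for 4 periods, then 4 forever; cooperating earns 14 forever. Multiplying the IC by (1−β):
14 ≥ 24(1−β^4) + 4β^4, so 20·β^4 ≥ 10 and β^4 ≥ 1/2.
β ≥ (1/2)^(1/4) ≈ 0.841.

0.841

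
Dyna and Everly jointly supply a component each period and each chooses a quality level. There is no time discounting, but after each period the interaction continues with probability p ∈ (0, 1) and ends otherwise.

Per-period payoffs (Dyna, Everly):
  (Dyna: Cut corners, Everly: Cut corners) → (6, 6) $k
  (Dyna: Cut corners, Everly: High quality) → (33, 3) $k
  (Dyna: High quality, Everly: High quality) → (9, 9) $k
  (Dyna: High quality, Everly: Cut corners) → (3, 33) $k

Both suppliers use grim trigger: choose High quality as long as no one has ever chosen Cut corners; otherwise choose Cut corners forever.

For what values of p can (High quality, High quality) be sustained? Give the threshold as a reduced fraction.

With no time discounting, the continuation probability p plays the role of the discount factor.
Grim-trigger IC: 9/(1−p) ≥ 33 + 6p/(1−p) ⇒ p ≥ (33−9)/(33−6) = 8/9.

8/9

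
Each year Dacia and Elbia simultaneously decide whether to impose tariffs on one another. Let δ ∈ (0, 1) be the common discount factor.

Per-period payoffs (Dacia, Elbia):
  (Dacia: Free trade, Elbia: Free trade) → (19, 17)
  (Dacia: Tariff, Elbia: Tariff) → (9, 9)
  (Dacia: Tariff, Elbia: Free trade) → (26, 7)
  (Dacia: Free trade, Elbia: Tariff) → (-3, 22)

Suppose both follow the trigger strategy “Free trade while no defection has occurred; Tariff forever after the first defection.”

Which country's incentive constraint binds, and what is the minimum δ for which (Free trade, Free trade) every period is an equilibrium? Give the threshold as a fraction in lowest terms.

Dacia: cooperation gives 19 each period; deviation gives 26 once then 9 forever.
  19/(1−δ) ≥ 26 + 9δ/(1−δ) ⇒ δ ≥ 7/17.
Elbia: cooperation gives 17 each period; deviation gives 22 once then 9 forever.
  δ ≥ 5/13.
Both must hold, so the binding constraint is Dacia's: δ ≥ 7/17.

Dacia; δ ≥ 7/17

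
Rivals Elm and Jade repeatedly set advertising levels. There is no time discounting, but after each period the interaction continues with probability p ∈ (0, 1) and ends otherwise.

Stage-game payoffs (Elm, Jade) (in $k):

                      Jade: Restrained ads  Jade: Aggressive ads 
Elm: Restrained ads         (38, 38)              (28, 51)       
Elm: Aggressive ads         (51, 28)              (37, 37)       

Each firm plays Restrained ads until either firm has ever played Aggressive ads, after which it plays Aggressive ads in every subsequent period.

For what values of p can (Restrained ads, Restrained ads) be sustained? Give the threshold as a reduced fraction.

13/14

With no time discounting, the continuation probability p plays the role of the discount factor.
Grim-trigger IC: 38/(1−p) ≥ 51 + 37p/(1−p) ⇒ p ≥ (51−38)/(51−37) = 13/14.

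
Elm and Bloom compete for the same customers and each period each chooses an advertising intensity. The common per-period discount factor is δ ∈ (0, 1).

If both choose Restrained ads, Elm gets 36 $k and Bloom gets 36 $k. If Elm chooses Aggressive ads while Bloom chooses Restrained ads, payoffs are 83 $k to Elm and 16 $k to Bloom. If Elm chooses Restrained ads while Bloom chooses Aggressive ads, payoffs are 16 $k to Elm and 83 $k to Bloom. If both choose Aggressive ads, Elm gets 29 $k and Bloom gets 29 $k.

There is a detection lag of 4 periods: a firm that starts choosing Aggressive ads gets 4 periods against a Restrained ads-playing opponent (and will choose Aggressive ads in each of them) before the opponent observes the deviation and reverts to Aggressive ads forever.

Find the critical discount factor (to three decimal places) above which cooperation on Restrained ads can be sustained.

A deviator earns 83 for 4 periods, then 29 forever; cooperating earns 36 forever. Multiplying the IC by (1−δ):
36 ≥ 83(1−δ^4) + 29δ^4, so 54·δ^4 ≥ 47 and δ^4 ≥ 47/54.
δ ≥ (47/54)^(1/4) ≈ 0.966.

0.966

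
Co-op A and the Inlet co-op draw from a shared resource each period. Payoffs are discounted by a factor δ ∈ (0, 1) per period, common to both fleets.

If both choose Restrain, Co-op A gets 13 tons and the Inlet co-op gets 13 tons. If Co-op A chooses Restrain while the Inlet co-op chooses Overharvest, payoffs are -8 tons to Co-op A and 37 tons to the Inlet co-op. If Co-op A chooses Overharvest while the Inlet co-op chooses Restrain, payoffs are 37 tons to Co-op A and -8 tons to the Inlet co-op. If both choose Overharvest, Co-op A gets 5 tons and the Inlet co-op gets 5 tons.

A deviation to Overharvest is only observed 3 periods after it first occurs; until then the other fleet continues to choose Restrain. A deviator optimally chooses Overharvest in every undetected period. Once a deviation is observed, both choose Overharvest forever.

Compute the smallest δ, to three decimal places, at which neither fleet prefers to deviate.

Deviating for the 3 undetected periods gains 37−13 = 24 per period over cooperation, then loses 13−5 = 8 per period forever once punishment starts.
Gain: 24(1 + δ + … + δ^2); loss: 8·δ^3/(1−δ).
No profitable deviation ⇔ 24(1−δ^3) ≤ 8·δ^3, i.e. δ^3 ≥ 24/(24+8) = 3/4.
Hence δ ≥ (3/4)^(1/3) ≈ 0.909.

0.909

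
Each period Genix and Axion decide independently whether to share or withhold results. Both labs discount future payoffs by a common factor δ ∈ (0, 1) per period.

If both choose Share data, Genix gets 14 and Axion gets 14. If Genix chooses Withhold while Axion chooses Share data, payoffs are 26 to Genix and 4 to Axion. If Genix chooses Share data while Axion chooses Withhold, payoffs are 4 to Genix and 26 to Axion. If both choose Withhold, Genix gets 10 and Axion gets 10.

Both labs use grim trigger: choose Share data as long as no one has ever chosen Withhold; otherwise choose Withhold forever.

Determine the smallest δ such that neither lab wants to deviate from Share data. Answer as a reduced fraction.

3/4

One-period gain from deviating is 26 − 14 = 12. The loss is 14 − 10 = 4 in every subsequent period, with present value 4·δ/(1−δ).
Deviation is unprofitable when 4·δ/(1−δ) ≥ 12, i.e. δ/(1−δ) ≥ 3.
Equivalently δ ≥ 12/(12+4) = 3/4.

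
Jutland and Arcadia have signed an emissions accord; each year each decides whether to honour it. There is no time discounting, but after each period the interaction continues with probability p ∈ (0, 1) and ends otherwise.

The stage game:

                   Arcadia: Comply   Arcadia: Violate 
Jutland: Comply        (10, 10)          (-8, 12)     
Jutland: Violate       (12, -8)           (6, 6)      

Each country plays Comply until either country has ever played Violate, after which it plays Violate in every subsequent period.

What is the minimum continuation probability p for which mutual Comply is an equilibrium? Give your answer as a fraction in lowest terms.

With no time discounting, the continuation probability p plays the role of the discount factor.
Grim-trigger IC: 10/(1−p) ≥ 12 + 6p/(1−p) ⇒ p ≥ (12−10)/(12−6) = 1/3.

1/3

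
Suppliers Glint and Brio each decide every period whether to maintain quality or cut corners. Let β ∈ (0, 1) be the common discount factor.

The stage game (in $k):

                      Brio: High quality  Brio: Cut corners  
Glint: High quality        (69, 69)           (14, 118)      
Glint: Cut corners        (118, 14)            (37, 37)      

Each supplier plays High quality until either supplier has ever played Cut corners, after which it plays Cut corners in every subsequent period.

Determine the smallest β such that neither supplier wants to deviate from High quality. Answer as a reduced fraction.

49/81

69/(1−β) ≥ 118 + 37β/(1−β)
69 ≥ 118 − 81β
β ≥ 49/81.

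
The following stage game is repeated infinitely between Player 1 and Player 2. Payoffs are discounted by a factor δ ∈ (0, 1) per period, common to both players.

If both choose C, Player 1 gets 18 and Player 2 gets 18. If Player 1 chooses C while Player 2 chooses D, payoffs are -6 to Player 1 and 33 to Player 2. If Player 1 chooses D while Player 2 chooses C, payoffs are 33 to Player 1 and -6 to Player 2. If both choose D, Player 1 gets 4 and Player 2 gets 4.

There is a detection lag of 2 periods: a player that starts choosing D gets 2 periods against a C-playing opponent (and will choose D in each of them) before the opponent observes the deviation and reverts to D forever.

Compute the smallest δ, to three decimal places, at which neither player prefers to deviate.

The best deviation is to choose D for all 2 undetected periods, earning 33 each, then 4 forever once detected.
Deviation value: 33(1−δ^2)/(1−δ) + 4δ^2/(1−δ); cooperation value: 18/(1−δ).
IC: 18 ≥ 33(1−δ^2) + 4δ^2 = 33 − 29δ^2.
So δ^2 ≥ 15/29, giving δ ≥ (15/29)^(1/2) ≈ 0.719.

0.719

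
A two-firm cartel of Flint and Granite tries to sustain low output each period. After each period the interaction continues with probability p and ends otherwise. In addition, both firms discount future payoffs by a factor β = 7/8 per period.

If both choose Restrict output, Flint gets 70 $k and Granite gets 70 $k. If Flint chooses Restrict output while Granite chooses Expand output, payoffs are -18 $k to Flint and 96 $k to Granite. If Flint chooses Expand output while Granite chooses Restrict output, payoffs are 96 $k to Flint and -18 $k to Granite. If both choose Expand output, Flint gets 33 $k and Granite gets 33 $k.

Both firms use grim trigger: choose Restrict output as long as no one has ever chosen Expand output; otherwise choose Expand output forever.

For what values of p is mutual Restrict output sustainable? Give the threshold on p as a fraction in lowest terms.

With continuation probability p and discount β, the effective per-period discount factor is βp.
Grim-trigger IC: βp ≥ (96−70)/(96−33) = 26/63.
So p ≥ (26/63)/(7/8) = 208/441.

208/441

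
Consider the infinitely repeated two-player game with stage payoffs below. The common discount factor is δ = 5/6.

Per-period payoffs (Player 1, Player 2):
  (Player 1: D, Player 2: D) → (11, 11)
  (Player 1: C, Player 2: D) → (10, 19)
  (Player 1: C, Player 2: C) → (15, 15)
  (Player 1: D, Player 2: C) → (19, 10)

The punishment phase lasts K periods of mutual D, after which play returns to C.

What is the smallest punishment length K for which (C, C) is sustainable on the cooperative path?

2

IC: δ(1−δ^K)/(1−δ) ≥ (19−15)/(15−11) = 1.
With δ = 5/6: need 1 − δ^K ≥ 1·(1−5/6)/(5/6), i.e. δ^K ≤ 0.8000.
Since (5/6)^1 = 0.8333 and (5/6)^2 = 0.6944, the smallest such K is 2.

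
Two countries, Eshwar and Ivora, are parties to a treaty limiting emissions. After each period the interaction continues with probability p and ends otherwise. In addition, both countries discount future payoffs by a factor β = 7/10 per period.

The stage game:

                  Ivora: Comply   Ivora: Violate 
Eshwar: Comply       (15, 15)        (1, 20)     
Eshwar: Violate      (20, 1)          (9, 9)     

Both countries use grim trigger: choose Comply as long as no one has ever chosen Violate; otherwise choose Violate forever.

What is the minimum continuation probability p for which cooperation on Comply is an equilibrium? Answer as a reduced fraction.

50/77

Expected continuation weight on next period's payoff is β·p = 7/10·p, which plays the role of the discount factor.
Cooperation requires 7/10·p ≥ (20−15)/(20−9) = 5/11, hence p ≥ 50/77.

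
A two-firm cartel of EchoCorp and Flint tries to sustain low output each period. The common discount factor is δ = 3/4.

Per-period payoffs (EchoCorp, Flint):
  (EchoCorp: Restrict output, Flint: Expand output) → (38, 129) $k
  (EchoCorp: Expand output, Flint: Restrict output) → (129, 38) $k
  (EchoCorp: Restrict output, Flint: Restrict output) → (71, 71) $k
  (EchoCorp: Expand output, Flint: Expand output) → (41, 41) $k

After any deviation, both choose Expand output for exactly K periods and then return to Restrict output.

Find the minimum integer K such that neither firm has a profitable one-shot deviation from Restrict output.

Need Σ_{k=1}^{K} δ^k ≥ (129−71)/(71−41) = 1.9333 at δ = 3/4.
At K = 3 the sum is 1.7344 < 1.9333; at K = 4 it is 2.0508 ≥ 1.9333.
So the minimum punishment length is K = 4.

4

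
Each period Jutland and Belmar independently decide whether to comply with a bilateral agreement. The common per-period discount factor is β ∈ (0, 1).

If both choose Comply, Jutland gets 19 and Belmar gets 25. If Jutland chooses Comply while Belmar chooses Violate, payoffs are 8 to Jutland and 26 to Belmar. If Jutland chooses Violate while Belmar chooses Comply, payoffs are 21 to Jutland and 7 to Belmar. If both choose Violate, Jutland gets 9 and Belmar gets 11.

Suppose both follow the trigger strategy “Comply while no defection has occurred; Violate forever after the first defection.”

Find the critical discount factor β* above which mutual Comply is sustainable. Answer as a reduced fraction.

1/6

Jutland's threshold: (21−19)/(21−9) = 1/6.
Belmar's threshold: (26−25)/(26−11) = 1/15.
1/6 > 1/15, so Jutland binds and β* = 1/6.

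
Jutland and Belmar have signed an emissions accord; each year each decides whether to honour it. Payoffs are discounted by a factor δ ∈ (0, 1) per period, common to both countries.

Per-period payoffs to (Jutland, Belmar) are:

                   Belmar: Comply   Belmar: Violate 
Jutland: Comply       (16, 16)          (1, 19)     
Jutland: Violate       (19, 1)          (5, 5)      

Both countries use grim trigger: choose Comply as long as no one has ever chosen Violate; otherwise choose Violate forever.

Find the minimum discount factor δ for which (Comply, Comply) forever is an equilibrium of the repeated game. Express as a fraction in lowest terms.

3/14

Under grim trigger the critical discount factor is (T−C)/(T−P) with T = 19, C = 16, P = 5.
δ* = (19−16)/(19−5) = 3/14.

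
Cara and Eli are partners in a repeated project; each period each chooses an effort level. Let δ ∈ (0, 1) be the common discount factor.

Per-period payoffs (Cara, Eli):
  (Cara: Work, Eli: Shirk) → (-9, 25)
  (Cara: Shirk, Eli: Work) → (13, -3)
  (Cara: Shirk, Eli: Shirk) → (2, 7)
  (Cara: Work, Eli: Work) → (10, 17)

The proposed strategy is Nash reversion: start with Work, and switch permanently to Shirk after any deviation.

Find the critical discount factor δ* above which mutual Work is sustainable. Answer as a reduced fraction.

4/9

Cara: cooperation gives 10 each period; deviation gives 13 once then 2 forever.
  10/(1−δ) ≥ 13 + 2δ/(1−δ) ⇒ δ ≥ 3/11.
Eli: cooperation gives 17 each period; deviation gives 25 once then 7 forever.
  δ ≥ 8/18 = 4/9.
Both must hold, so the binding constraint is Eli's: δ ≥ 4/9.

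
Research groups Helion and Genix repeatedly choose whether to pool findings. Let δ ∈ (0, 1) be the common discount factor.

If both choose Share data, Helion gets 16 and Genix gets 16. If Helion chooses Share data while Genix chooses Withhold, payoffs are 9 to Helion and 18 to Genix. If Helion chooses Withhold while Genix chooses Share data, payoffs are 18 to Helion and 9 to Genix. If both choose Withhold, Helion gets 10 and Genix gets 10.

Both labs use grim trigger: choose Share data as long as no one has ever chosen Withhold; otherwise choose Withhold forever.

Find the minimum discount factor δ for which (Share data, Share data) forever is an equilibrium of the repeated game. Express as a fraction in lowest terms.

1/4

16/(1−δ) ≥ 18 + 10δ/(1−δ)
16 ≥ 18 − 8δ
δ ≥ 2/8 = 1/4.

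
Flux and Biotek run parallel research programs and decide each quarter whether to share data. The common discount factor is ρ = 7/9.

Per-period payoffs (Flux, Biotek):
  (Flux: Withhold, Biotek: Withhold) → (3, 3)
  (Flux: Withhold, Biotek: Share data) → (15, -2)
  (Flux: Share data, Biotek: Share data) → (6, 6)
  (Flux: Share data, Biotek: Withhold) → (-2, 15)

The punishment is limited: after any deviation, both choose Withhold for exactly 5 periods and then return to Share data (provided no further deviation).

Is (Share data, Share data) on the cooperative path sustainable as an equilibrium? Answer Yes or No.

No

A one-shot deviation gives 15 now, then 3 for 5 periods, then back to 6.
Gain from deviating: (15−6) today; loss: (6−3) in each of the next 5 periods.
No-deviation condition: (6−3)(ρ+…+ρ^5) ≥ 15−6, i.e. ρ+…+ρ^5 ≥ 3.
At ρ = 7/9: ρ+…+ρ^5 = 2.5038 < 3.0000.
So cooperation is not sustainable.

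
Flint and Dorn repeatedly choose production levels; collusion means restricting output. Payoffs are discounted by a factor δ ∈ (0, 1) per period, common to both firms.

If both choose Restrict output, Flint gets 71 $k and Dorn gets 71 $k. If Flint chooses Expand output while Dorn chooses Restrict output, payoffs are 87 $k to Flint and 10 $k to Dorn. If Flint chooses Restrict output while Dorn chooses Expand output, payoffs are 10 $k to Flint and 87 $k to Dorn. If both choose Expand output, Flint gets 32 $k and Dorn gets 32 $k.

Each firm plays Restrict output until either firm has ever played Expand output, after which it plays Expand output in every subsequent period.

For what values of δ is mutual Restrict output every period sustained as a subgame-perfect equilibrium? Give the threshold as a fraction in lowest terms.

71/(1−δ) ≥ 87 + 32δ/(1−δ)
71 ≥ 87 − 55δ
δ ≥ 16/55.

16/55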